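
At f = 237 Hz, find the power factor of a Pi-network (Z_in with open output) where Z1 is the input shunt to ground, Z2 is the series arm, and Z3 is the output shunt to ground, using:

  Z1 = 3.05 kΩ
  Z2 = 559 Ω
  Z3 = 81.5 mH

Step 1 — Angular frequency: ω = 2π·f = 2π·237 = 1489 rad/s.
Step 2 — Component impedances:
  Z1: Z = R = 3050 Ω
  Z2: Z = R = 559 Ω
  Z3: Z = jωL = j·1489·0.0815 = 0 + j121.4 Ω
Step 3 — With open output, the series arm Z2 and the output shunt Z3 appear in series to ground: Z2 + Z3 = 559 + j121.4 Ω.
Step 4 — Parallel with input shunt Z1: Z_in = Z1 || (Z2 + Z3) = 475.3 + j86.58 Ω = 483.1∠10.3° Ω.
Step 5 — Power factor: PF = cos(φ) = Re(Z)/|Z| = 475.33/483.15 = 0.9838.
Step 6 — Type: Im(Z) = 86.58 ⇒ lagging (phase φ = 10.3°).

PF = 0.9838 (lagging, φ = 10.3°)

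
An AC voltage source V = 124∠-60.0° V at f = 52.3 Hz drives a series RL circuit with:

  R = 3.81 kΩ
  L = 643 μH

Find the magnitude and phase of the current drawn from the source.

Step 1 — Angular frequency: ω = 2π·f = 2π·52.3 = 328.6 rad/s.
Step 2 — Component impedances:
  R: Z = R = 3810 Ω
  L: Z = jωL = j·328.6·0.000643 = 0 + j0.2113 Ω
Step 3 — Series combination: Z_total = R + L = 3810 + j0.2113 Ω = 3810∠0.0° Ω.
Step 4 — Source phasor: V = 124∠-60.0° V = 62 - j107.4 V.
Step 5 — Ohm's law: I = V / Z_total = (62 - j107.4) / (3810 + j0.2113) = 0.01627 - j0.02819 A.
Step 6 — Convert to polar: |I| = 0.03255 A, ∠I = -60.0°.

I = 0.03255∠-60.0° A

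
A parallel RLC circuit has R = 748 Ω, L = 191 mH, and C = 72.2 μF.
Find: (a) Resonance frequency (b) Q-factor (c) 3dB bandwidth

Step 1 — Resonance: ω₀ = 1/√(LC) = 1/√(0.191·7.22e-05) = 269.3 rad/s.
Step 2 — f₀ = ω₀/(2π) = 42.86 Hz.
Step 3 — Parallel Q: Q = R/(ω₀L) = 748/(269.3·0.191) = 14.54.
Step 4 — Bandwidth: Δω = ω₀/Q = 18.52 rad/s; BW = Δω/(2π) = 2.947 Hz.

(a) f₀ = 42.86 Hz  (b) Q = 14.54  (c) BW = 2.947 Hz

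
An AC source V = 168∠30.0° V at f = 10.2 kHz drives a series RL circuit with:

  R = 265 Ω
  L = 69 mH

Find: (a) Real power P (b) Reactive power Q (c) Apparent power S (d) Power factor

Step 1 — Angular frequency: ω = 2π·f = 2π·1.02e+04 = 6.409e+04 rad/s.
Step 2 — Component impedances:
  R: Z = R = 265 Ω
  L: Z = jωL = j·6.409e+04·0.069 = 0 + j4422 Ω
Step 3 — Series combination: Z_total = R + L = 265 + j4422 Ω = 4430∠86.6° Ω.
Step 4 — Source phasor: V = 168∠30.0° V = 145.5 + j84 V.
Step 5 — Current: I = V / Z = 0.02089 - j0.03165 A = 0.03792∠-56.6° A.
Step 6 — Complex power: S = V·I* = 0.3811 + j6.36 VA.
Step 7 — Real power: P = Re(S) = 0.3811 W.
Step 8 — Reactive power: Q = Im(S) = 6.36 VAR.
Step 9 — Apparent power: |S| = 6.371 VA.
Step 10 — Power factor: PF = P/|S| = 0.05982 (lagging).

(a) P = 0.3811 W  (b) Q = 6.36 VAR  (c) S = 6.371 VA  (d) PF = 0.05982 (lagging)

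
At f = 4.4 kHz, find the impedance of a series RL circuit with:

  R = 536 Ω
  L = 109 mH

Step 1 — Angular frequency: ω = 2π·f = 2π·4400 = 2.765e+04 rad/s.
Step 2 — Component impedances:
  R: Z = R = 536 Ω
  L: Z = jωL = j·2.765e+04·0.109 = 0 + j3013 Ω
Step 3 — Series combination: Z_total = R + L = 536 + j3013 Ω = 3061∠79.9° Ω.

Z = 536 + j3013 Ω = 3061∠79.9° Ω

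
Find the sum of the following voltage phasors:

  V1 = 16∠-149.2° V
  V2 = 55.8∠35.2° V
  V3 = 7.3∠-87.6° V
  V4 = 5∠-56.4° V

Step 1 — Convert each phasor to rectangular form:
  V1 = 16·(cos(-149.2°) + j·sin(-149.2°)) = -13.74 - j8.193 V
  V2 = 55.8·(cos(35.2°) + j·sin(35.2°)) = 45.6 + j32.16 V
  V3 = 7.3·(cos(-87.6°) + j·sin(-87.6°)) = 0.3057 - j7.294 V
  V4 = 5·(cos(-56.4°) + j·sin(-56.4°)) = 2.767 - j4.165 V
Step 2 — Sum components: V_total = 34.93 + j12.51 V.
Step 3 — Convert to polar: |V_total| = 37.1 V, ∠V_total = 19.7°.

V_total = 37.1∠19.7° V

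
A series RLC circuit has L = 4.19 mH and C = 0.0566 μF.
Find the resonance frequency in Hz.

Step 1 — Resonance condition Im(Z)=0 gives ω₀ = 1/√(LC).
Step 2 — ω₀ = 1/√(0.00419·5.66e-08) = 6.494e+04 rad/s.
Step 3 — f₀ = ω₀/(2π) = 1.033e+04 Hz.

f₀ = 1.033e+04 Hz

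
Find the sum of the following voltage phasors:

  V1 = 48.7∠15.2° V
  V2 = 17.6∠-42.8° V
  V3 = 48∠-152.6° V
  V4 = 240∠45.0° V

Step 1 — Convert each phasor to rectangular form:
  V1 = 48.7·(cos(15.2°) + j·sin(15.2°)) = 47 + j12.77 V
  V2 = 17.6·(cos(-42.8°) + j·sin(-42.8°)) = 12.91 - j11.96 V
  V3 = 48·(cos(-152.6°) + j·sin(-152.6°)) = -42.62 - j22.09 V
  V4 = 240·(cos(45.0°) + j·sin(45.0°)) = 169.7 + j169.7 V
Step 2 — Sum components: V_total = 187 + j148.4 V.
Step 3 — Convert to polar: |V_total| = 238.7 V, ∠V_total = 38.4°.

V_total = 238.7∠38.4° V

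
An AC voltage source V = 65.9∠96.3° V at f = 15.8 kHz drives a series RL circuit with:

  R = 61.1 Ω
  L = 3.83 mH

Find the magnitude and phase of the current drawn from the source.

Step 1 — Angular frequency: ω = 2π·f = 2π·1.58e+04 = 9.927e+04 rad/s.
Step 2 — Component impedances:
  R: Z = R = 61.1 Ω
  L: Z = jωL = j·9.927e+04·0.00383 = 0 + j380.2 Ω
Step 3 — Series combination: Z_total = R + L = 61.1 + j380.2 Ω = 385.1∠80.9° Ω.
Step 4 — Source phasor: V = 65.9∠96.3° V = -7.231 + j65.5 V.
Step 5 — Ohm's law: I = V / Z_total = (-7.231 + j65.5) / (61.1 + j380.2) = 0.165 + j0.04553 A.
Step 6 — Convert to polar: |I| = 0.1711 A, ∠I = 15.4°.

I = 0.1711∠15.4° A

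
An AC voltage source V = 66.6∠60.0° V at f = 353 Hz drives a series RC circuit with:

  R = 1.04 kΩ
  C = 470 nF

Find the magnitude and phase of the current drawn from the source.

Step 1 — Angular frequency: ω = 2π·f = 2π·353 = 2218 rad/s.
Step 2 — Component impedances:
  R: Z = R = 1040 Ω
  C: Z = 1/(jωC) = -j/(ω·C) = 0 - j959.3 Ω
Step 3 — Series combination: Z_total = R + C = 1040 - j959.3 Ω = 1415∠-42.7° Ω.
Step 4 — Source phasor: V = 66.6∠60.0° V = 33.3 + j57.68 V.
Step 5 — Ohm's law: I = V / Z_total = (33.3 + j57.68) / (1040 - j959.3) = -0.01034 + j0.04592 A.
Step 6 — Convert to polar: |I| = 0.04707 A, ∠I = 102.7°.

I = 0.04707∠102.7° A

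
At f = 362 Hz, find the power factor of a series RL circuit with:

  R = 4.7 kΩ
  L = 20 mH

Step 1 — Angular frequency: ω = 2π·f = 2π·362 = 2275 rad/s.
Step 2 — Component impedances:
  R: Z = R = 4700 Ω
  L: Z = jωL = j·2275·0.02 = 0 + j45.49 Ω
Step 3 — Series combination: Z_total = R + L = 4700 + j45.49 Ω = 4700∠0.6° Ω.
Step 4 — Power factor: PF = cos(φ) = Re(Z)/|Z| = 4700/4700 = 1.
Step 5 — Type: Im(Z) = 45.49 ⇒ lagging (phase φ = 0.6°).

PF = 1 (lagging, φ = 0.6°)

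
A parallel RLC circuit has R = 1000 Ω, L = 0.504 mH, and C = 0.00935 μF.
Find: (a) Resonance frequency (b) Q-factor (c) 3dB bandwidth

Step 1 — Resonance: ω₀ = 1/√(LC) = 1/√(0.000504·9.35e-09) = 4.607e+05 rad/s.
Step 2 — f₀ = ω₀/(2π) = 7.332e+04 Hz.
Step 3 — Parallel Q: Q = R/(ω₀L) = 1000/(4.607e+05·0.000504) = 4.307.
Step 4 — Bandwidth: Δω = ω₀/Q = 1.07e+05 rad/s; BW = Δω/(2π) = 1.702e+04 Hz.

(a) f₀ = 7.332e+04 Hz  (b) Q = 4.307  (c) BW = 1.702e+04 Hz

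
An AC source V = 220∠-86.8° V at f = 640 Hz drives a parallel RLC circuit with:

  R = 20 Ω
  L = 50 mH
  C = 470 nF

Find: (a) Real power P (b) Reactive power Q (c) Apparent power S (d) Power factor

Step 1 — Angular frequency: ω = 2π·f = 2π·640 = 4021 rad/s.
Step 2 — Component impedances:
  R: Z = R = 20 Ω
  L: Z = jωL = j·4021·0.05 = 0 + j201.1 Ω
  C: Z = 1/(jωC) = -j/(ω·C) = 0 - j529.1 Ω
Step 3 — Parallel combination: 1/Z_total = 1/R + 1/L + 1/C; Z_total = 19.92 + j1.229 Ω = 19.96∠3.5° Ω.
Step 4 — Source phasor: V = 220∠-86.8° V = 12.28 - j219.7 V.
Step 5 — Current: I = V / Z = -0.0633 - j11.02 A = 11.02∠-90.3° A.
Step 6 — Complex power: S = V·I* = 2420 + j149.2 VA.
Step 7 — Real power: P = Re(S) = 2420 W.
Step 8 — Reactive power: Q = Im(S) = 149.2 VAR.
Step 9 — Apparent power: |S| = 2425 VA.
Step 10 — Power factor: PF = P/|S| = 0.9981 (lagging).

(a) P = 2420 W  (b) Q = 149.2 VAR  (c) S = 2425 VA  (d) PF = 0.9981 (lagging)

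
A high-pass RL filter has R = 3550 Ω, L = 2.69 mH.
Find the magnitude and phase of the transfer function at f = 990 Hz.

Step 1 — Angular frequency: ω = 2π·990 = 6220 rad/s.
Step 2 — Transfer function: H(jω) = jωL/(R + jωL).
Step 3 — Numerator jωL = j·16.73; denominator R + jωL = 3550 + j16.73.
Step 4 — H = 2.222e-05 + j0.004713.
Step 5 — Magnitude: |H| = 0.004713 (-46.5 dB); phase: φ = 89.7°.

|H| = 0.004713 (-46.5 dB), φ = 89.7°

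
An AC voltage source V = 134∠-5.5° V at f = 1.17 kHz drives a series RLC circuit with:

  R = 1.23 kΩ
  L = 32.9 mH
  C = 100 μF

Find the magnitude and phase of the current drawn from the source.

Step 1 — Angular frequency: ω = 2π·f = 2π·1170 = 7351 rad/s.
Step 2 — Component impedances:
  R: Z = R = 1230 Ω
  L: Z = jωL = j·7351·0.0329 = 0 + j241.9 Ω
  C: Z = 1/(jωC) = -j/(ω·C) = 0 - j1.36 Ω
Step 3 — Series combination: Z_total = R + L + C = 1230 + j240.5 Ω = 1253∠11.1° Ω.
Step 4 — Source phasor: V = 134∠-5.5° V = 133.4 - j12.84 V.
Step 5 — Ohm's law: I = V / Z_total = (133.4 - j12.84) / (1230 + j240.5) = 0.1025 - j0.03048 A.
Step 6 — Convert to polar: |I| = 0.1069 A, ∠I = -16.6°.

I = 0.1069∠-16.6° A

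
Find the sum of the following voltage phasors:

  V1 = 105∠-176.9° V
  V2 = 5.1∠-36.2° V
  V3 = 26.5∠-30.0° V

Step 1 — Convert each phasor to rectangular form:
  V1 = 105·(cos(-176.9°) + j·sin(-176.9°)) = -104.8 - j5.678 V
  V2 = 5.1·(cos(-36.2°) + j·sin(-36.2°)) = 4.115 - j3.012 V
  V3 = 26.5·(cos(-30.0°) + j·sin(-30.0°)) = 22.95 - j13.25 V
Step 2 — Sum components: V_total = -77.78 - j21.94 V.
Step 3 — Convert to polar: |V_total| = 80.82 V, ∠V_total = -164.2°.

V_total = 80.82∠-164.2° V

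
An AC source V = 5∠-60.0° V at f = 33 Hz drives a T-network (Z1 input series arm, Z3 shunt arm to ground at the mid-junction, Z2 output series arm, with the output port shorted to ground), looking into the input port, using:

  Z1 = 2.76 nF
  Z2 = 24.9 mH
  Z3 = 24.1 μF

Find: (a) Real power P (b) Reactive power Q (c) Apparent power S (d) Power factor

Step 1 — Angular frequency: ω = 2π·f = 2π·33 = 207.3 rad/s.
Step 2 — Component impedances:
  Z1: Z = 1/(jωC) = -j/(ω·C) = 0 - j1.747e+06 Ω
  Z2: Z = jωL = j·207.3·0.0249 = 0 + j5.163 Ω
  Z3: Z = 1/(jωC) = -j/(ω·C) = 0 - j200.1 Ω
Step 3 — With the output port shorted to ground, the output series arm Z2 runs from the junction to ground; the shunt arm Z3 also runs from the junction to ground. They appear in parallel: Z3 || Z2 = 0 + j5.3 Ω.
Step 4 — Series with input arm Z1: Z_in = Z1 + (Z3 || Z2) = 0 - j1.747e+06 Ω = 1.747e+06∠-90.0° Ω.
Step 5 — Source phasor: V = 5∠-60.0° V = 2.5 - j4.33 V.
Step 6 — Current: I = V / Z = 2.478e-06 + j1.431e-06 A = 2.861e-06∠30.0° A.
Step 7 — Complex power: S = V·I* = 0 - j1.431e-05 VA.
Step 8 — Real power: P = Re(S) = 0 W.
Step 9 — Reactive power: Q = Im(S) = -1.431e-05 VAR.
Step 10 — Apparent power: |S| = 1.431e-05 VA.
Step 11 — Power factor: PF = P/|S| = 0 (leading).

(a) P = 0 W  (b) Q = -1.431e-05 VAR  (c) S = 1.431e-05 VA  (d) PF = 0 (leading)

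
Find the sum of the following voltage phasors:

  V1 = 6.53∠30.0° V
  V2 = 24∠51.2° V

Step 1 — Convert each phasor to rectangular form:
  V1 = 6.53·(cos(30.0°) + j·sin(30.0°)) = 5.655 + j3.265 V
  V2 = 24·(cos(51.2°) + j·sin(51.2°)) = 15.04 + j18.7 V
Step 2 — Sum components: V_total = 20.69 + j21.97 V.
Step 3 — Convert to polar: |V_total| = 30.18 V, ∠V_total = 46.7°.

V_total = 30.18∠46.7° V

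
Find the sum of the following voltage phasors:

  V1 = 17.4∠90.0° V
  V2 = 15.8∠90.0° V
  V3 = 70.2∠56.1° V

Step 1 — Convert each phasor to rectangular form:
  V1 = 17.4·(cos(90.0°) + j·sin(90.0°)) = 0 + j17.4 V
  V2 = 15.8·(cos(90.0°) + j·sin(90.0°)) = 0 + j15.8 V
  V3 = 70.2·(cos(56.1°) + j·sin(56.1°)) = 39.15 + j58.27 V
Step 2 — Sum components: V_total = 39.15 + j91.47 V.
Step 3 — Convert to polar: |V_total| = 99.49 V, ∠V_total = 66.8°.

V_total = 99.49∠66.8° V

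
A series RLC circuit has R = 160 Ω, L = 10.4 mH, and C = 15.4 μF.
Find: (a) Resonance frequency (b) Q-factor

Step 1 — Resonance condition Im(Z)=0 gives ω₀ = 1/√(LC).
Step 2 — ω₀ = 1/√(0.0104·1.54e-05) = 2499 rad/s.
Step 3 — f₀ = ω₀/(2π) = 397.7 Hz.
Step 4 — Series Q: Q = ω₀L/R = 2499·0.0104/160 = 0.1624.

(a) f₀ = 397.7 Hz  (b) Q = 0.1624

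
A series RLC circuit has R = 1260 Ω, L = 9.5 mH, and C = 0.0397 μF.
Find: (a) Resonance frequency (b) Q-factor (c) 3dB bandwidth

Step 1 — Resonance condition Im(Z)=0 gives ω₀ = 1/√(LC).
Step 2 — ω₀ = 1/√(0.0095·3.97e-08) = 5.149e+04 rad/s.
Step 3 — f₀ = ω₀/(2π) = 8195 Hz.
Step 4 — Series Q: Q = ω₀L/R = 5.149e+04·0.0095/1260 = 0.3882.
Step 5 — 3dB bandwidth: Δω = ω₀/Q = 1.326e+05 rad/s; BW = Δω/(2π) = 2.111e+04 Hz.

(a) f₀ = 8195 Hz  (b) Q = 0.3882  (c) BW = 2.111e+04 Hz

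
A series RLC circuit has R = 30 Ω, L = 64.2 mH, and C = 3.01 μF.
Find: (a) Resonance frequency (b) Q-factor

Step 1 — Resonance condition Im(Z)=0 gives ω₀ = 1/√(LC).
Step 2 — ω₀ = 1/√(0.0642·3.01e-06) = 2275 rad/s.
Step 3 — f₀ = ω₀/(2π) = 362.1 Hz.
Step 4 — Series Q: Q = ω₀L/R = 2275·0.0642/30 = 4.868.

(a) f₀ = 362.1 Hz  (b) Q = 4.868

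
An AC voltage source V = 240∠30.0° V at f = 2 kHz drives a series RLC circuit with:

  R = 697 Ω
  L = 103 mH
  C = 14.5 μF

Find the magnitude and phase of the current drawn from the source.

Step 1 — Angular frequency: ω = 2π·f = 2π·2000 = 1.257e+04 rad/s.
Step 2 — Component impedances:
  R: Z = R = 697 Ω
  L: Z = jωL = j·1.257e+04·0.103 = 0 + j1294 Ω
  C: Z = 1/(jωC) = -j/(ω·C) = 0 - j5.488 Ω
Step 3 — Series combination: Z_total = R + L + C = 697 + j1289 Ω = 1465∠61.6° Ω.
Step 4 — Source phasor: V = 240∠30.0° V = 207.8 + j120 V.
Step 5 — Ohm's law: I = V / Z_total = (207.8 + j120) / (697 + j1289) = 0.1395 - j0.08582 A.
Step 6 — Convert to polar: |I| = 0.1638 A, ∠I = -31.6°.

I = 0.1638∠-31.6° A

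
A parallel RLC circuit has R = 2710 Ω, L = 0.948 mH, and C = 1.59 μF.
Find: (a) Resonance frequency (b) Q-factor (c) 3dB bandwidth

Step 1 — Resonance: ω₀ = 1/√(LC) = 1/√(0.000948·1.59e-06) = 2.576e+04 rad/s.
Step 2 — f₀ = ω₀/(2π) = 4099 Hz.
Step 3 — Parallel Q: Q = R/(ω₀L) = 2710/(2.576e+04·0.000948) = 111.
Step 4 — Bandwidth: Δω = ω₀/Q = 232.1 rad/s; BW = Δω/(2π) = 36.94 Hz.

(a) f₀ = 4099 Hz  (b) Q = 111  (c) BW = 36.94 Hz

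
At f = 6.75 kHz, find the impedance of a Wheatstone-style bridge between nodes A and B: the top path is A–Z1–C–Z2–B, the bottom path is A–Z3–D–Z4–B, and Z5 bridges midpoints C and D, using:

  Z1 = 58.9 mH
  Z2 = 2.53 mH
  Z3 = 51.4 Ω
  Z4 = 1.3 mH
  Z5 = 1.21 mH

Step 1 — Angular frequency: ω = 2π·f = 2π·6750 = 4.241e+04 rad/s.
Step 2 — Component impedances:
  Z1: Z = jωL = j·4.241e+04·0.0589 = 0 + j2498 Ω
  Z2: Z = jωL = j·4.241e+04·0.00253 = 0 + j107.3 Ω
  Z3: Z = R = 51.4 Ω
  Z4: Z = jωL = j·4.241e+04·0.0013 = 0 + j55.13 Ω
  Z5: Z = jωL = j·4.241e+04·0.00121 = 0 + j51.32 Ω
Step 3 — Bridge requires nodal analysis (the Z5 bridge couples midpoints C and D, so the two paths cannot be reduced to a simple series/parallel combination). Setting node B to ground and injecting 1 A at node A, the 3-node admittance system at A, C, D solves to V_A = Z_AB = 50.84 + j41.87 Ω = 65.87∠39.5° Ω.

Z = 50.84 + j41.87 Ω = 65.87∠39.5° Ω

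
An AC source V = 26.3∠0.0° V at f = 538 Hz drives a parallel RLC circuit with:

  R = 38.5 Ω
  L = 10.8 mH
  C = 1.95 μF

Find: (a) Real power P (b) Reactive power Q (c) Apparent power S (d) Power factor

Step 1 — Angular frequency: ω = 2π·f = 2π·538 = 3380 rad/s.
Step 2 — Component impedances:
  R: Z = R = 38.5 Ω
  L: Z = jωL = j·3380·0.0108 = 0 + j36.51 Ω
  C: Z = 1/(jωC) = -j/(ω·C) = 0 - j151.7 Ω
Step 3 — Parallel combination: 1/Z_total = 1/R + 1/L + 1/C; Z_total = 23.46 + j18.78 Ω = 30.05∠38.7° Ω.
Step 4 — Source phasor: V = 26.3∠0.0° V = 26.3 V.
Step 5 — Current: I = V / Z = 0.6831 - j0.547 A = 0.8752∠-38.7° A.
Step 6 — Complex power: S = V·I* = 17.97 + j14.39 VA.
Step 7 — Real power: P = Re(S) = 17.97 W.
Step 8 — Reactive power: Q = Im(S) = 14.39 VAR.
Step 9 — Apparent power: |S| = 23.02 VA.
Step 10 — Power factor: PF = P/|S| = 0.7806 (lagging).

(a) P = 17.97 W  (b) Q = 14.39 VAR  (c) S = 23.02 VA  (d) PF = 0.7806 (lagging)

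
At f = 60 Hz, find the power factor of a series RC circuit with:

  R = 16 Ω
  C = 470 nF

Step 1 — Angular frequency: ω = 2π·f = 2π·60 = 377 rad/s.
Step 2 — Component impedances:
  R: Z = R = 16 Ω
  C: Z = 1/(jωC) = -j/(ω·C) = 0 - j5644 Ω
Step 3 — Series combination: Z_total = R + C = 16 - j5644 Ω = 5644∠-89.8° Ω.
Step 4 — Power factor: PF = cos(φ) = Re(Z)/|Z| = 16/5644 = 0.002835.
Step 5 — Type: Im(Z) = -5644 ⇒ leading (phase φ = -89.8°).

PF = 0.002835 (leading, φ = -89.8°)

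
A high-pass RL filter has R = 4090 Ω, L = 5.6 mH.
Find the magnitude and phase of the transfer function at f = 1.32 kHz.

Step 1 — Angular frequency: ω = 2π·1320 = 8294 rad/s.
Step 2 — Transfer function: H(jω) = jωL/(R + jωL).
Step 3 — Numerator jωL = j·46.45; denominator R + jωL = 4090 + j46.45.
Step 4 — H = 0.0001289 + j0.01135.
Step 5 — Magnitude: |H| = 0.01136 (-38.9 dB); phase: φ = 89.3°.

|H| = 0.01136 (-38.9 dB), φ = 89.3°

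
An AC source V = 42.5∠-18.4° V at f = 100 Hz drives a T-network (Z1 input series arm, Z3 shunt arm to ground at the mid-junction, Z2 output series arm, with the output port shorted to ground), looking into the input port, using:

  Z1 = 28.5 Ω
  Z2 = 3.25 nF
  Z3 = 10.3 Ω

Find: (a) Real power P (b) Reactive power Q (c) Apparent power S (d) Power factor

Step 1 — Angular frequency: ω = 2π·f = 2π·100 = 628.3 rad/s.
Step 2 — Component impedances:
  Z1: Z = R = 28.5 Ω
  Z2: Z = 1/(jωC) = -j/(ω·C) = 0 - j4.897e+05 Ω
  Z3: Z = R = 10.3 Ω
Step 3 — With the output port shorted to ground, the output series arm Z2 runs from the junction to ground; the shunt arm Z3 also runs from the junction to ground. They appear in parallel: Z3 || Z2 = 10.3 - j0.0002166 Ω.
Step 4 — Series with input arm Z1: Z_in = Z1 + (Z3 || Z2) = 38.8 - j0.0002166 Ω = 38.8∠-0.0° Ω.
Step 5 — Source phasor: V = 42.5∠-18.4° V = 40.33 - j13.42 V.
Step 6 — Current: I = V / Z = 1.039 - j0.3457 A = 1.095∠-18.4° A.
Step 7 — Complex power: S = V·I* = 46.55 - j0.0002599 VA.
Step 8 — Real power: P = Re(S) = 46.55 W.
Step 9 — Reactive power: Q = Im(S) = -0.0002599 VAR.
Step 10 — Apparent power: |S| = 46.55 VA.
Step 11 — Power factor: PF = P/|S| = 1 (leading).

(a) P = 46.55 W  (b) Q = -0.0002599 VAR  (c) S = 46.55 VA  (d) PF = 1 (leading)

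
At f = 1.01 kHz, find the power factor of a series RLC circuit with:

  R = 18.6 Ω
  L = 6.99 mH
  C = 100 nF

Step 1 — Angular frequency: ω = 2π·f = 2π·1010 = 6346 rad/s.
Step 2 — Component impedances:
  R: Z = R = 18.6 Ω
  L: Z = jωL = j·6346·0.00699 = 0 + j44.36 Ω
  C: Z = 1/(jωC) = -j/(ω·C) = 0 - j1576 Ω
Step 3 — Series combination: Z_total = R + L + C = 18.6 - j1531 Ω = 1532∠-89.3° Ω.
Step 4 — Power factor: PF = cos(φ) = Re(Z)/|Z| = 18.6/1532 = 0.01214.
Step 5 — Type: Im(Z) = -1531 ⇒ leading (phase φ = -89.3°).

PF = 0.01214 (leading, φ = -89.3°)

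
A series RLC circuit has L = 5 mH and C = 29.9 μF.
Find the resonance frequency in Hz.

Step 1 — Resonance condition Im(Z)=0 gives ω₀ = 1/√(LC).
Step 2 — ω₀ = 1/√(0.005·2.99e-05) = 2586 rad/s.
Step 3 — f₀ = ω₀/(2π) = 411.6 Hz.

f₀ = 411.6 Hz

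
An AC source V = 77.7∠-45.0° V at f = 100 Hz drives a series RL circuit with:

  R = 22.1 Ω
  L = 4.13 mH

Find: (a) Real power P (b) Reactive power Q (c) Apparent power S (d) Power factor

Step 1 — Angular frequency: ω = 2π·f = 2π·100 = 628.3 rad/s.
Step 2 — Component impedances:
  R: Z = R = 22.1 Ω
  L: Z = jωL = j·628.3·0.00413 = 0 + j2.595 Ω
Step 3 — Series combination: Z_total = R + L = 22.1 + j2.595 Ω = 22.25∠6.7° Ω.
Step 4 — Source phasor: V = 77.7∠-45.0° V = 54.94 - j54.94 V.
Step 5 — Current: I = V / Z = 2.164 - j2.74 A = 3.492∠-51.7° A.
Step 6 — Complex power: S = V·I* = 269.5 + j31.64 VA.
Step 7 — Real power: P = Re(S) = 269.5 W.
Step 8 — Reactive power: Q = Im(S) = 31.64 VAR.
Step 9 — Apparent power: |S| = 271.3 VA.
Step 10 — Power factor: PF = P/|S| = 0.9932 (lagging).

(a) P = 269.5 W  (b) Q = 31.64 VAR  (c) S = 271.3 VA  (d) PF = 0.9932 (lagging)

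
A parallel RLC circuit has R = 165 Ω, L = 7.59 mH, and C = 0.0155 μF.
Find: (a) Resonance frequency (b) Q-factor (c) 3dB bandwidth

Step 1 — Resonance: ω₀ = 1/√(LC) = 1/√(0.00759·1.55e-08) = 9.22e+04 rad/s.
Step 2 — f₀ = ω₀/(2π) = 1.467e+04 Hz.
Step 3 — Parallel Q: Q = R/(ω₀L) = 165/(9.22e+04·0.00759) = 0.2358.
Step 4 — Bandwidth: Δω = ω₀/Q = 3.91e+05 rad/s; BW = Δω/(2π) = 6.223e+04 Hz.

(a) f₀ = 1.467e+04 Hz  (b) Q = 0.2358  (c) BW = 6.223e+04 Hz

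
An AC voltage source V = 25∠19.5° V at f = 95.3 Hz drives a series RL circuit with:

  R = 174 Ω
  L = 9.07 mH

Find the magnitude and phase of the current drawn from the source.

Step 1 — Angular frequency: ω = 2π·f = 2π·95.3 = 598.8 rad/s.
Step 2 — Component impedances:
  R: Z = R = 174 Ω
  L: Z = jωL = j·598.8·0.00907 = 0 + j5.431 Ω
Step 3 — Series combination: Z_total = R + L = 174 + j5.431 Ω = 174.1∠1.8° Ω.
Step 4 — Source phasor: V = 25∠19.5° V = 23.57 + j8.345 V.
Step 5 — Ohm's law: I = V / Z_total = (23.57 + j8.345) / (174 + j5.431) = 0.1368 + j0.04369 A.
Step 6 — Convert to polar: |I| = 0.1436 A, ∠I = 17.7°.

I = 0.1436∠17.7° A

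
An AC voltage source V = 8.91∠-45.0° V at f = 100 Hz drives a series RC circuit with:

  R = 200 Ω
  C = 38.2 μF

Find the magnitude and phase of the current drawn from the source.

Step 1 — Angular frequency: ω = 2π·f = 2π·100 = 628.3 rad/s.
Step 2 — Component impedances:
  R: Z = R = 200 Ω
  C: Z = 1/(jωC) = -j/(ω·C) = 0 - j41.66 Ω
Step 3 — Series combination: Z_total = R + C = 200 - j41.66 Ω = 204.3∠-11.8° Ω.
Step 4 — Source phasor: V = 8.91∠-45.0° V = 6.3 - j6.3 V.
Step 5 — Ohm's law: I = V / Z_total = (6.3 - j6.3) / (200 - j41.66) = 0.03648 - j0.0239 A.
Step 6 — Convert to polar: |I| = 0.04361 A, ∠I = -33.2°.

I = 0.04361∠-33.2° A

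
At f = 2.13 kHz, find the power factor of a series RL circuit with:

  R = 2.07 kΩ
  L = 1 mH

Step 1 — Angular frequency: ω = 2π·f = 2π·2130 = 1.338e+04 rad/s.
Step 2 — Component impedances:
  R: Z = R = 2070 Ω
  L: Z = jωL = j·1.338e+04·0.001 = 0 + j13.38 Ω
Step 3 — Series combination: Z_total = R + L = 2070 + j13.38 Ω = 2070∠0.4° Ω.
Step 4 — Power factor: PF = cos(φ) = Re(Z)/|Z| = 2070/2070 = 1.
Step 5 — Type: Im(Z) = 13.38 ⇒ lagging (phase φ = 0.4°).

PF = 1 (lagging, φ = 0.4°)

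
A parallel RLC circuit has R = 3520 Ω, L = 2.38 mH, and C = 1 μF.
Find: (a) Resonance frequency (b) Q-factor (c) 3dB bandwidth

Step 1 — Resonance: ω₀ = 1/√(LC) = 1/√(0.00238·1e-06) = 2.05e+04 rad/s.
Step 2 — f₀ = ω₀/(2π) = 3262 Hz.
Step 3 — Parallel Q: Q = R/(ω₀L) = 3520/(2.05e+04·0.00238) = 72.15.
Step 4 — Bandwidth: Δω = ω₀/Q = 284.1 rad/s; BW = Δω/(2π) = 45.21 Hz.

(a) f₀ = 3262 Hz  (b) Q = 72.15  (c) BW = 45.21 Hz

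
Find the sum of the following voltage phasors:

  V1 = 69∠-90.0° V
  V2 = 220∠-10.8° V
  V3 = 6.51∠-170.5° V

Step 1 — Convert each phasor to rectangular form:
  V1 = 69·(cos(-90.0°) + j·sin(-90.0°)) = 0 - j69 V
  V2 = 220·(cos(-10.8°) + j·sin(-10.8°)) = 216.1 - j41.22 V
  V3 = 6.51·(cos(-170.5°) + j·sin(-170.5°)) = -6.421 - j1.074 V
Step 2 — Sum components: V_total = 209.7 - j111.3 V.
Step 3 — Convert to polar: |V_total| = 237.4 V, ∠V_total = -28.0°.

V_total = 237.4∠-28.0° V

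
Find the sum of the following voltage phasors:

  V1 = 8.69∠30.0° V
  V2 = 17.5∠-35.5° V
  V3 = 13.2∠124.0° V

Step 1 — Convert each phasor to rectangular form:
  V1 = 8.69·(cos(30.0°) + j·sin(30.0°)) = 7.526 + j4.345 V
  V2 = 17.5·(cos(-35.5°) + j·sin(-35.5°)) = 14.25 - j10.16 V
  V3 = 13.2·(cos(124.0°) + j·sin(124.0°)) = -7.381 + j10.94 V
Step 2 — Sum components: V_total = 14.39 + j5.126 V.
Step 3 — Convert to polar: |V_total| = 15.28 V, ∠V_total = 19.6°.

V_total = 15.28∠19.6° V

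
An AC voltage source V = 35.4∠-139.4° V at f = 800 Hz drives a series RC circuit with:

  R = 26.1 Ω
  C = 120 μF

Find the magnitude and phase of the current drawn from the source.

Step 1 — Angular frequency: ω = 2π·f = 2π·800 = 5027 rad/s.
Step 2 — Component impedances:
  R: Z = R = 26.1 Ω
  C: Z = 1/(jωC) = -j/(ω·C) = 0 - j1.658 Ω
Step 3 — Series combination: Z_total = R + C = 26.1 - j1.658 Ω = 26.15∠-3.6° Ω.
Step 4 — Source phasor: V = 35.4∠-139.4° V = -26.88 - j23.04 V.
Step 5 — Ohm's law: I = V / Z_total = (-26.88 - j23.04) / (26.1 - j1.658) = -0.9698 - j0.9443 A.
Step 6 — Convert to polar: |I| = 1.354 A, ∠I = -135.8°.

I = 1.354∠-135.8° A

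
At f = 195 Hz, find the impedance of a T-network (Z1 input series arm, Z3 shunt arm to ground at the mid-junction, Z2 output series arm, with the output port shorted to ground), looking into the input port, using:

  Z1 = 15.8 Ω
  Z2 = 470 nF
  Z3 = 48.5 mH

Step 1 — Angular frequency: ω = 2π·f = 2π·195 = 1225 rad/s.
Step 2 — Component impedances:
  Z1: Z = R = 15.8 Ω
  Z2: Z = 1/(jωC) = -j/(ω·C) = 0 - j1737 Ω
  Z3: Z = jωL = j·1225·0.0485 = 0 + j59.42 Ω
Step 3 — With the output port shorted to ground, the output series arm Z2 runs from the junction to ground; the shunt arm Z3 also runs from the junction to ground. They appear in parallel: Z3 || Z2 = 0 + j61.53 Ω.
Step 4 — Series with input arm Z1: Z_in = Z1 + (Z3 || Z2) = 15.8 + j61.53 Ω = 63.52∠75.6° Ω.

Z = 15.8 + j61.53 Ω = 63.52∠75.6° Ω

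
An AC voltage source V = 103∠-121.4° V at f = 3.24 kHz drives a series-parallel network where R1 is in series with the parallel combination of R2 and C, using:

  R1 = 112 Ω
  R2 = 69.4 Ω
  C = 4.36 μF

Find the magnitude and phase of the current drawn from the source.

Step 1 — Angular frequency: ω = 2π·f = 2π·3240 = 2.036e+04 rad/s.
Step 2 — Component impedances:
  R1: Z = R = 112 Ω
  R2: Z = R = 69.4 Ω
  C: Z = 1/(jωC) = -j/(ω·C) = 0 - j11.27 Ω
Step 3 — Parallel branch: R2 || C = 1/(1/R2 + 1/C) = 1.782 - j10.98 Ω.
Step 4 — Series with R1: Z_total = R1 + (R2 || C) = 113.8 - j10.98 Ω = 114.3∠-5.5° Ω.
Step 5 — Source phasor: V = 103∠-121.4° V = -53.66 - j87.92 V.
Step 6 — Ohm's law: I = V / Z_total = (-53.66 - j87.92) / (113.8 - j10.98) = -0.3934 - j0.8106 A.
Step 7 — Convert to polar: |I| = 0.9011 A, ∠I = -115.9°.

I = 0.9011∠-115.9° A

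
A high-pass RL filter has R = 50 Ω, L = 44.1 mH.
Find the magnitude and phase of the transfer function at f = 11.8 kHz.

Step 1 — Angular frequency: ω = 2π·1.18e+04 = 7.414e+04 rad/s.
Step 2 — Transfer function: H(jω) = jωL/(R + jωL).
Step 3 — Numerator jωL = j·3270; denominator R + jωL = 50 + j3270.
Step 4 — H = 0.9998 + j0.01529.
Step 5 — Magnitude: |H| = 0.9999 (-0.0 dB); phase: φ = 0.9°.

|H| = 0.9999 (-0.0 dB), φ = 0.9°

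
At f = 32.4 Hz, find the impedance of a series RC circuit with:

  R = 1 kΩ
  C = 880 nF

Step 1 — Angular frequency: ω = 2π·f = 2π·32.4 = 203.6 rad/s.
Step 2 — Component impedances:
  R: Z = R = 1000 Ω
  C: Z = 1/(jωC) = -j/(ω·C) = 0 - j5582 Ω
Step 3 — Series combination: Z_total = R + C = 1000 - j5582 Ω = 5671∠-79.8° Ω.

Z = 1000 - j5582 Ω = 5671∠-79.8° Ω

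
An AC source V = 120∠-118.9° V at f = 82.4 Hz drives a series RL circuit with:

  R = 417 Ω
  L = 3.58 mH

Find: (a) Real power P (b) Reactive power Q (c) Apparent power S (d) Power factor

Step 1 — Angular frequency: ω = 2π·f = 2π·82.4 = 517.7 rad/s.
Step 2 — Component impedances:
  R: Z = R = 417 Ω
  L: Z = jωL = j·517.7·0.00358 = 0 + j1.853 Ω
Step 3 — Series combination: Z_total = R + L = 417 + j1.853 Ω = 417∠0.3° Ω.
Step 4 — Source phasor: V = 120∠-118.9° V = -57.99 - j105.1 V.
Step 5 — Current: I = V / Z = -0.1402 - j0.2513 A = 0.2878∠-119.2° A.
Step 6 — Complex power: S = V·I* = 34.53 + j0.1535 VA.
Step 7 — Real power: P = Re(S) = 34.53 W.
Step 8 — Reactive power: Q = Im(S) = 0.1535 VAR.
Step 9 — Apparent power: |S| = 34.53 VA.
Step 10 — Power factor: PF = P/|S| = 1 (lagging).

(a) P = 34.53 W  (b) Q = 0.1535 VAR  (c) S = 34.53 VA  (d) PF = 1 (lagging)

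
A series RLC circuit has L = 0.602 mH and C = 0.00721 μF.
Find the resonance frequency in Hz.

Step 1 — Resonance condition Im(Z)=0 gives ω₀ = 1/√(LC).
Step 2 — ω₀ = 1/√(0.000602·7.21e-09) = 4.8e+05 rad/s.
Step 3 — f₀ = ω₀/(2π) = 7.639e+04 Hz.

f₀ = 7.639e+04 Hz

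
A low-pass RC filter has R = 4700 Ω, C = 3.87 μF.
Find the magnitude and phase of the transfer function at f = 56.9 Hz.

Step 1 — Angular frequency: ω = 2π·56.9 = 357.5 rad/s.
Step 2 — Transfer function: H(jω) = 1/(1 + jωRC).
Step 3 — Denominator: 1 + jωRC = 1 + j·357.5·4700·3.87e-06 = 1 + j6.503.
Step 4 — H = 0.0231 - j0.1502.
Step 5 — Magnitude: |H| = 0.152 (-16.4 dB); phase: φ = -81.3°.

|H| = 0.152 (-16.4 dB), φ = -81.3°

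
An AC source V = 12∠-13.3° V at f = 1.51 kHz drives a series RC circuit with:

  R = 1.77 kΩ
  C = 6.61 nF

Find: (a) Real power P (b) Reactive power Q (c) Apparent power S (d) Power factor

Step 1 — Angular frequency: ω = 2π·f = 2π·1510 = 9488 rad/s.
Step 2 — Component impedances:
  R: Z = R = 1770 Ω
  C: Z = 1/(jωC) = -j/(ω·C) = 0 - j1.595e+04 Ω
Step 3 — Series combination: Z_total = R + C = 1770 - j1.595e+04 Ω = 1.604e+04∠-83.7° Ω.
Step 4 — Source phasor: V = 12∠-13.3° V = 11.68 - j2.761 V.
Step 5 — Current: I = V / Z = 0.0002513 + j0.0007045 A = 0.000748∠70.4° A.
Step 6 — Complex power: S = V·I* = 0.0009902 - j0.008921 VA.
Step 7 — Real power: P = Re(S) = 0.0009902 W.
Step 8 — Reactive power: Q = Im(S) = -0.008921 VAR.
Step 9 — Apparent power: |S| = 0.008976 VA.
Step 10 — Power factor: PF = P/|S| = 0.1103 (leading).

(a) P = 0.0009902 W  (b) Q = -0.008921 VAR  (c) S = 0.008976 VA  (d) PF = 0.1103 (leading)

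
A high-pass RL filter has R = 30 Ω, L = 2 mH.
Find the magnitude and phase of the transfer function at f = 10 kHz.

Step 1 — Angular frequency: ω = 2π·1e+04 = 6.283e+04 rad/s.
Step 2 — Transfer function: H(jω) = jωL/(R + jωL).
Step 3 — Numerator jωL = j·125.7; denominator R + jωL = 30 + j125.7.
Step 4 — H = 0.9461 + j0.2259.
Step 5 — Magnitude: |H| = 0.9727 (-0.2 dB); phase: φ = 13.4°.

|H| = 0.9727 (-0.2 dB), φ = 13.4°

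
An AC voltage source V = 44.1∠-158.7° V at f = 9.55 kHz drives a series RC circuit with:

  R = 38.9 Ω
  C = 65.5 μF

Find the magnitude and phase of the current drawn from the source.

Step 1 — Angular frequency: ω = 2π·f = 2π·9550 = 6e+04 rad/s.
Step 2 — Component impedances:
  R: Z = R = 38.9 Ω
  C: Z = 1/(jωC) = -j/(ω·C) = 0 - j0.2544 Ω
Step 3 — Series combination: Z_total = R + C = 38.9 - j0.2544 Ω = 38.9∠-0.4° Ω.
Step 4 — Source phasor: V = 44.1∠-158.7° V = -41.09 - j16.02 V.
Step 5 — Ohm's law: I = V / Z_total = (-41.09 - j16.02) / (38.9 - j0.2544) = -1.053 - j0.4187 A.
Step 6 — Convert to polar: |I| = 1.134 A, ∠I = -158.3°.

I = 1.134∠-158.3° A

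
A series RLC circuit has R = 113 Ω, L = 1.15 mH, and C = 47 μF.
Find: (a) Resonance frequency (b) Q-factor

Step 1 — Resonance condition Im(Z)=0 gives ω₀ = 1/√(LC).
Step 2 — ω₀ = 1/√(0.00115·4.7e-05) = 4301 rad/s.
Step 3 — f₀ = ω₀/(2π) = 684.6 Hz.
Step 4 — Series Q: Q = ω₀L/R = 4301·0.00115/113 = 0.04377.

(a) f₀ = 684.6 Hz  (b) Q = 0.04377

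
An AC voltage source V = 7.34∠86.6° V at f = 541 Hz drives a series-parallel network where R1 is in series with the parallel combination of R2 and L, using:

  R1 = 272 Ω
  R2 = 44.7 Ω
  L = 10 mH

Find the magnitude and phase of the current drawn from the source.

Step 1 — Angular frequency: ω = 2π·f = 2π·541 = 3399 rad/s.
Step 2 — Component impedances:
  R1: Z = R = 272 Ω
  R2: Z = R = 44.7 Ω
  L: Z = jωL = j·3399·0.01 = 0 + j33.99 Ω
Step 3 — Parallel branch: R2 || L = 1/(1/R2 + 1/L) = 16.38 + j21.54 Ω.
Step 4 — Series with R1: Z_total = R1 + (R2 || L) = 288.4 + j21.54 Ω = 289.2∠4.3° Ω.
Step 5 — Source phasor: V = 7.34∠86.6° V = 0.4353 + j7.327 V.
Step 6 — Ohm's law: I = V / Z_total = (0.4353 + j7.327) / (288.4 + j21.54) = 0.003388 + j0.02515 A.
Step 7 — Convert to polar: |I| = 0.02538 A, ∠I = 82.3°.

I = 0.02538∠82.3° A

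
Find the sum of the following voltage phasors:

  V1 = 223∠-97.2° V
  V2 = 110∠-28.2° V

Step 1 — Convert each phasor to rectangular form:
  V1 = 223·(cos(-97.2°) + j·sin(-97.2°)) = -27.95 - j221.2 V
  V2 = 110·(cos(-28.2°) + j·sin(-28.2°)) = 96.94 - j51.98 V
Step 2 — Sum components: V_total = 68.99 - j273.2 V.
Step 3 — Convert to polar: |V_total| = 281.8 V, ∠V_total = -75.8°.

V_total = 281.8∠-75.8° V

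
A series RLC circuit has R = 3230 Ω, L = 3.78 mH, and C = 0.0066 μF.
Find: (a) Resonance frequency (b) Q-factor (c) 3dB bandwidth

Step 1 — Resonance condition Im(Z)=0 gives ω₀ = 1/√(LC).
Step 2 — ω₀ = 1/√(0.00378·6.6e-09) = 2.002e+05 rad/s.
Step 3 — f₀ = ω₀/(2π) = 3.186e+04 Hz.
Step 4 — Series Q: Q = ω₀L/R = 2.002e+05·0.00378/3230 = 0.2343.
Step 5 — 3dB bandwidth: Δω = ω₀/Q = 8.545e+05 rad/s; BW = Δω/(2π) = 1.36e+05 Hz.

(a) f₀ = 3.186e+04 Hz  (b) Q = 0.2343  (c) BW = 1.36e+05 Hz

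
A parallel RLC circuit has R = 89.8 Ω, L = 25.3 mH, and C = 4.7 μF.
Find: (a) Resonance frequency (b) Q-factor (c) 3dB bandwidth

Step 1 — Resonance: ω₀ = 1/√(LC) = 1/√(0.0253·4.7e-06) = 2900 rad/s.
Step 2 — f₀ = ω₀/(2π) = 461.5 Hz.
Step 3 — Parallel Q: Q = R/(ω₀L) = 89.8/(2900·0.0253) = 1.224.
Step 4 — Bandwidth: Δω = ω₀/Q = 2369 rad/s; BW = Δω/(2π) = 377.1 Hz.

(a) f₀ = 461.5 Hz  (b) Q = 1.224  (c) BW = 377.1 Hz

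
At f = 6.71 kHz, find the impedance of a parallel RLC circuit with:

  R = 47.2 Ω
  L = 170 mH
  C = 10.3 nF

Step 1 — Angular frequency: ω = 2π·f = 2π·6710 = 4.216e+04 rad/s.
Step 2 — Component impedances:
  R: Z = R = 47.2 Ω
  L: Z = jωL = j·4.216e+04·0.17 = 0 + j7167 Ω
  C: Z = 1/(jωC) = -j/(ω·C) = 0 - j2303 Ω
Step 3 — Parallel combination: 1/Z_total = 1/R + 1/L + 1/C; Z_total = 47.19 - j0.6565 Ω = 47.2∠-0.8° Ω.

Z = 47.19 - j0.6565 Ω = 47.2∠-0.8° Ω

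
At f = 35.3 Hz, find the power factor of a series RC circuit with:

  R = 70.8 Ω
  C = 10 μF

Step 1 — Angular frequency: ω = 2π·f = 2π·35.3 = 221.8 rad/s.
Step 2 — Component impedances:
  R: Z = R = 70.8 Ω
  C: Z = 1/(jωC) = -j/(ω·C) = 0 - j450.9 Ω
Step 3 — Series combination: Z_total = R + C = 70.8 - j450.9 Ω = 456.4∠-81.1° Ω.
Step 4 — Power factor: PF = cos(φ) = Re(Z)/|Z| = 70.8/456.4 = 0.1551.
Step 5 — Type: Im(Z) = -450.9 ⇒ leading (phase φ = -81.1°).

PF = 0.1551 (leading, φ = -81.1°)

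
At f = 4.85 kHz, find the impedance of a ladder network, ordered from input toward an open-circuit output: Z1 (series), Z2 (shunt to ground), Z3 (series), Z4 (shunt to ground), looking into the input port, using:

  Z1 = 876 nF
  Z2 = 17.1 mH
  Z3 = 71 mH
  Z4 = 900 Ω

Step 1 — Angular frequency: ω = 2π·f = 2π·4850 = 3.047e+04 rad/s.
Step 2 — Component impedances:
  Z1: Z = 1/(jωC) = -j/(ω·C) = 0 - j37.46 Ω
  Z2: Z = jωL = j·3.047e+04·0.0171 = 0 + j521.1 Ω
  Z3: Z = jωL = j·3.047e+04·0.071 = 0 + j2164 Ω
  Z4: Z = R = 900 Ω
Step 3 — Ladder network (open output): work backward from the far end, alternating series and parallel combinations. Z_in = 30.48 + j392.7 Ω = 393.9∠85.6° Ω.

Z = 30.48 + j392.7 Ω = 393.9∠85.6° Ω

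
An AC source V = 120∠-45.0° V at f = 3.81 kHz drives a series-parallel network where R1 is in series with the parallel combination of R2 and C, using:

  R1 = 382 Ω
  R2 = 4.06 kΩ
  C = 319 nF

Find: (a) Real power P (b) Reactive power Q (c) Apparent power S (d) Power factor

Step 1 — Angular frequency: ω = 2π·f = 2π·3810 = 2.394e+04 rad/s.
Step 2 — Component impedances:
  R1: Z = R = 382 Ω
  R2: Z = R = 4060 Ω
  C: Z = 1/(jωC) = -j/(ω·C) = 0 - j130.9 Ω
Step 3 — Parallel branch: R2 || C = 1/(1/R2 + 1/C) = 4.219 - j130.8 Ω.
Step 4 — Series with R1: Z_total = R1 + (R2 || C) = 386.2 - j130.8 Ω = 407.8∠-18.7° Ω.
Step 5 — Source phasor: V = 120∠-45.0° V = 84.85 - j84.85 V.
Step 6 — Current: I = V / Z = 0.2638 - j0.1303 A = 0.2943∠-26.3° A.
Step 7 — Complex power: S = V·I* = 33.45 - j11.33 VA.
Step 8 — Real power: P = Re(S) = 33.45 W.
Step 9 — Reactive power: Q = Im(S) = -11.33 VAR.
Step 10 — Apparent power: |S| = 35.31 VA.
Step 11 — Power factor: PF = P/|S| = 0.9471 (leading).

(a) P = 33.45 W  (b) Q = -11.33 VAR  (c) S = 35.31 VA  (d) PF = 0.9471 (leading)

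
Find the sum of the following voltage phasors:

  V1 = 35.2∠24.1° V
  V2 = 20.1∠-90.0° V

Step 1 — Convert each phasor to rectangular form:
  V1 = 35.2·(cos(24.1°) + j·sin(24.1°)) = 32.13 + j14.37 V
  V2 = 20.1·(cos(-90.0°) + j·sin(-90.0°)) = 0 - j20.1 V
Step 2 — Sum components: V_total = 32.13 - j5.727 V.
Step 3 — Convert to polar: |V_total| = 32.64 V, ∠V_total = -10.1°.

V_total = 32.64∠-10.1° V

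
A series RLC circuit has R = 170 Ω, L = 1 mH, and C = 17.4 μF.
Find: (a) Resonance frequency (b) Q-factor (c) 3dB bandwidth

Step 1 — Resonance condition Im(Z)=0 gives ω₀ = 1/√(LC).
Step 2 — ω₀ = 1/√(0.001·1.74e-05) = 7581 rad/s.
Step 3 — f₀ = ω₀/(2π) = 1207 Hz.
Step 4 — Series Q: Q = ω₀L/R = 7581·0.001/170 = 0.04459.
Step 5 — 3dB bandwidth: Δω = ω₀/Q = 1.7e+05 rad/s; BW = Δω/(2π) = 2.706e+04 Hz.

(a) f₀ = 1207 Hz  (b) Q = 0.04459  (c) BW = 2.706e+04 Hz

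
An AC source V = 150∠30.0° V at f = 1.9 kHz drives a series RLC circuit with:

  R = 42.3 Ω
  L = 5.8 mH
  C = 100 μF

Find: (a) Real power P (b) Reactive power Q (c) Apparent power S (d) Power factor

Step 1 — Angular frequency: ω = 2π·f = 2π·1900 = 1.194e+04 rad/s.
Step 2 — Component impedances:
  R: Z = R = 42.3 Ω
  L: Z = jωL = j·1.194e+04·0.0058 = 0 + j69.24 Ω
  C: Z = 1/(jωC) = -j/(ω·C) = 0 - j0.8377 Ω
Step 3 — Series combination: Z_total = R + L + C = 42.3 + j68.4 Ω = 80.43∠58.3° Ω.
Step 4 — Source phasor: V = 150∠30.0° V = 129.9 + j75 V.
Step 5 — Current: I = V / Z = 1.643 - j0.8833 A = 1.865∠-28.3° A.
Step 6 — Complex power: S = V·I* = 147.1 + j237.9 VA.
Step 7 — Real power: P = Re(S) = 147.1 W.
Step 8 — Reactive power: Q = Im(S) = 237.9 VAR.
Step 9 — Apparent power: |S| = 279.8 VA.
Step 10 — Power factor: PF = P/|S| = 0.526 (lagging).

(a) P = 147.1 W  (b) Q = 237.9 VAR  (c) S = 279.8 VA  (d) PF = 0.526 (lagging)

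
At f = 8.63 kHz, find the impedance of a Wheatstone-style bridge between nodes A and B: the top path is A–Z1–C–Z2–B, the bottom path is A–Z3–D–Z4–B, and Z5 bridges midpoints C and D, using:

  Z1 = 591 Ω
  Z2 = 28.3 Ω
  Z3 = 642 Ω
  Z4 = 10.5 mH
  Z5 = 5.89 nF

Step 1 — Angular frequency: ω = 2π·f = 2π·8630 = 5.422e+04 rad/s.
Step 2 — Component impedances:
  Z1: Z = R = 591 Ω
  Z2: Z = R = 28.3 Ω
  Z3: Z = R = 642 Ω
  Z4: Z = jωL = j·5.422e+04·0.0105 = 0 + j569.4 Ω
  Z5: Z = 1/(jωC) = -j/(ω·C) = 0 - j3131 Ω
Step 3 — Bridge requires nodal analysis (the Z5 bridge couples midpoints C and D, so the two paths cannot be reduced to a simple series/parallel combination). Setting node B to ground and injecting 1 A at node A, the 3-node admittance system at A, C, D solves to V_A = Z_AB = 382.9 + j129 Ω = 404∠18.6° Ω.

Z = 382.9 + j129 Ω = 404∠18.6° Ω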